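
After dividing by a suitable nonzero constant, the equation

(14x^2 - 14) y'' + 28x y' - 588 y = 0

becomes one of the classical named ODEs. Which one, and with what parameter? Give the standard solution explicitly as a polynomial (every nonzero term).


All three coefficients share the factor -14; dividing through by -14 gives  (1 - x^2) y'' - 2x y' + 42 y = 0.
This matches the Legendre equation (1 - x^2) y'' - 2x y' + n(n+1) y = 0 (note the -2x y' term) with n(n+1) = 42, so n = 6; the polynomial solution is P_6(x).
With y = sum_k a_k x^k, matching x^k gives (k+2)(k+1) a_{k+2} = [k(k+1) - n(n+1)] a_k = (k - 6)(k + 7) a_k. The right side vanishes at k = 6, so the series with the parity of 6 terminates at degree 6.
Standard normalization (P_n(1) = 1): leading coefficient (2n)!/(2^n (n!)^2) = 479001600/(64*518400) = 231/16, so a_6 = 231/16. Work downward with a_k = (k+1)(k+2) a_{k+2} / ((k - 6)(k + 7)):
  a_4 = (5)(6)(231/16) / ((4 - 6)(4 + 7)) = (3465/8)/(-22) = -315/16
  a_2 = (3)(4)(-315/16) / ((2 - 6)(2 + 7)) = (-945/4)/(-36) = 105/16
  a_0 = (1)(2)(105/16) / ((0 - 6)(0 + 7)) = (105/8)/(-42) = -5/16
Hence P_6(x) = 231 x^6/16 - 315 x^4/16 + 105 x^2/16 - 5/16.

P_6(x); series = 231 x^6/16 - 315 x^4/16 + 105 x^2/16 - 5/16


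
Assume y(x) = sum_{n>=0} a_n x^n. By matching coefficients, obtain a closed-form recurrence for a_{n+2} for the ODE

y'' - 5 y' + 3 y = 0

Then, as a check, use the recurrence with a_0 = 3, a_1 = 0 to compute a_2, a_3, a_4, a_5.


Substitute y = sum_n a_n x^n.
y''(x) has coefficient (n+2)(n+1) a_{n+2} at x^n;
-5 y'(x) has coefficient -5 (n+1) a_{n+1} at x^n;
3 y(x) has coefficient 3 a_n at x^n.
Matching x^n: (n+2)(n+1) a_{n+2} - 5 (n+1) a_{n+1} + 3 a_n = 0.
Thus a_{n+2} = [5 (n+1) a_{n+1} - 3 a_n] / ((n+1)(n+2)).

Check with a_0 = 3, a_1 = 0 (apply the recurrence for n = 0, 1, 2, 3): a_0 = 3, a_1 = 0, a_2 = -9/2, a_3 = -15/2, a_4 = -33/4, a_5 = -57/8.

a_(n+2) = [5 (n+1) a_(n+1) - 3 a_n] / ((n+1)(n+2)); check: a_0 = 3, a_1 = 0, a_2 = -9/2, a_3 = -15/2, a_4 = -33/4, a_5 = -57/8


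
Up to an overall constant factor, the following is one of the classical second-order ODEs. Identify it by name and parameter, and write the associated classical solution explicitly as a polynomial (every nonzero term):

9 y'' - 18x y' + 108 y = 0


All three coefficients share the factor 9; dividing through by 9 gives  y'' - 2x y' + 12 y = 0.
This matches the Hermite equation y'' - 2x y' + 2n y = 0 with 2n = 12, so n = 6; the polynomial solution is H_6(x).
With y = sum_k a_k x^k, matching x^k gives (k+2)(k+1) a_{k+2} = 2(k - n) a_k = 2(k - 6) a_k. The right side vanishes at k = 6, so the series with the parity of 6 terminates at degree 6.
Standard normalization: leading coefficient of H_n is 2^n, so a_6 = 2^6 = 64. Work downward with a_k = (k+1)(k+2) a_{k+2} / (2(k - n)):
  a_4 = (5)(6)(64) / (2(4 - 6)) = 1920/(-4) = -480
  a_2 = (3)(4)(-480) / (2(2 - 6)) = -5760/(-8) = 720
  a_0 = (1)(2)(720) / (2(0 - 6)) = 1440/(-12) = -120
Hence H_6(x) = 64 x^6 - 480 x^4 + 720 x^2 - 120.

H_6(x); series = 64 x^6 - 480 x^4 + 720 x^2 - 120


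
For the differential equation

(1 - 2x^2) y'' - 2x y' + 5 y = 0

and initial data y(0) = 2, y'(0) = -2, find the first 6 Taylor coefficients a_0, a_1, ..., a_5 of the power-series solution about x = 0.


Ansatz: y(x) = sum_{n>=0} a_n x^n, so y'(x) = sum_{n>=1} n a_n x^(n-1) and y''(x) = sum_{n>=2} n(n-1) a_n x^(n-2).
Substitute into P(x) y'' + Q(x) y' + R(x) y = 0 with P(x) = 1 - 2x^2, Q(x) = -2x, R(x) = 5, and match powers of x.
Initial conditions: a_0 = 2, a_1 = -2.
Setting the coefficient of each power of x to zero and solving order by order (substituting the coefficients already found):
  x^0: 2 a_2 + 5 a_0 = 0  ->  2 a_2 = -5 a_0 = -10  ->  a_2 = -5
  x^1: 6 a_3 + 3 a_1 = 0  ->  6 a_3 = -3 a_1 = 6  ->  a_3 = 1
  x^2: 12 a_4 - 3 a_2 = 0  ->  12 a_4 = 3 a_2 = -15  ->  a_4 = -5/4
  x^3: 20 a_5 - 13 a_3 = 0  ->  20 a_5 = 13 a_3 = 13  ->  a_5 = 13/20
Truncated series: y(x) = 2 - 2 x - 5 x^2 + x^3 - (5/4) x^4 + (13/20) x^5 + O(x^6).

a_0 = 2; a_1 = -2; a_2 = -5; a_3 = 1; a_4 = -5/4; a_5 = 13/20


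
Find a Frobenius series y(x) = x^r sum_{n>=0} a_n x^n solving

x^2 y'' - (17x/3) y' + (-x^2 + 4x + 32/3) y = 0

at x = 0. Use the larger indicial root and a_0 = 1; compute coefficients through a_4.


Write in Frobenius form y'' + (p(x)/x) y' + (q(x)/x^2) y = 0:
  p(x) = -17/3,  q(x) = -x^2 + 4x + 32/3.
Indicial equation: r(r-1) + (-17/3) r + (32/3) = 0 -> roots r_1 = 4, r_2 = 8/3.
Take r = r_1 = 4. Let y(x) = x^r sum_{n>=0} a_n x^n with a_0 = 1.
Substitute y = x^r sum a_n x^n and match x^{r+n}. The recurrence is
  D(n) a_n + 4 a_{n-1} - 1 a_{n-2} = 0,  where D(n) = (r+n)(r+n-1) + (-17/3)(r+n) + (32/3).
  a_n = [-4 a_{n-1} + 1 a_{n-2}] / D(n).
Since the indicial polynomial factors as (r - r_1)(r - r_2), D(n) = (r_1 + n - r_1)(r_1 + n - r_2) = n(n + 4/3).
Evaluating step by step (a_0 = 1):
  n = 1: D(1) = 1(1 + 4/3) = 7/3; numerator = -4(1) = -4; a_1 = (-4)/(7/3) = -12/7
  n = 2: D(2) = 2(2 + 4/3) = 20/3; numerator = -4(-12/7) + 1(1) = 55/7; a_2 = (55/7)/(20/3) = 33/28
  n = 3: D(3) = 3(3 + 4/3) = 13; numerator = -4(33/28) + 1(-12/7) = -45/7; a_3 = (-45/7)/(13) = -45/91
  n = 4: D(4) = 4(4 + 4/3) = 64/3; numerator = -4(-45/91) + 1(33/28) = 1149/364; a_4 = (1149/364)/(64/3) = 3447/23296

r = 4; a_0 = 1; a_1 = -12/7; a_2 = 33/28; a_3 = -45/91; a_4 = 3447/23296


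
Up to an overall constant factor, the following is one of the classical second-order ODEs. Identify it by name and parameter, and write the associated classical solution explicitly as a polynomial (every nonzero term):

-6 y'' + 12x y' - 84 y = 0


All three coefficients share the factor -6; dividing through by -6 gives  y'' - 2x y' + 14 y = 0.
This matches the Hermite equation y'' - 2x y' + 2n y = 0 with 2n = 14, so n = 7; the polynomial solution is H_7(x).
With y = sum_k a_k x^k, matching x^k gives (k+2)(k+1) a_{k+2} = 2(k - n) a_k = 2(k - 7) a_k. The right side vanishes at k = 7, so the series with the parity of 7 terminates at degree 7.
Standard normalization: leading coefficient of H_n is 2^n, so a_7 = 2^7 = 128. Work downward with a_k = (k+1)(k+2) a_{k+2} / (2(k - n)):
  a_5 = (6)(7)(128) / (2(5 - 7)) = 5376/(-4) = -1344
  a_3 = (4)(5)(-1344) / (2(3 - 7)) = -26880/(-8) = 3360
  a_1 = (2)(3)(3360) / (2(1 - 7)) = 20160/(-12) = -1680
Hence H_7(x) = 128 x^7 - 1344 x^5 + 3360 x^3 - 1680 x.

H_7(x); series = 128 x^7 - 1344 x^5 + 3360 x^3 - 1680 x


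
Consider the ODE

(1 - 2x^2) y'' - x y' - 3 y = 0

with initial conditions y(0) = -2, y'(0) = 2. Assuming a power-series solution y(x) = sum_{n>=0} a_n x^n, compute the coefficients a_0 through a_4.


Ansatz: y(x) = sum_{n>=0} a_n x^n, so y'(x) = sum_{n>=1} n a_n x^(n-1) and y''(x) = sum_{n>=2} n(n-1) a_n x^(n-2).
Substitute into P(x) y'' + Q(x) y' + R(x) y = 0 with P(x) = 1 - 2x^2, Q(x) = -x, R(x) = -3, and match powers of x.
Initial conditions: a_0 = -2, a_1 = 2.
Setting the coefficient of each power of x to zero and solving order by order (substituting the coefficients already found):
  x^0: 2 a_2 - 3 a_0 = 0  ->  2 a_2 = 3 a_0 = -6  ->  a_2 = -3
  x^1: 6 a_3 - 4 a_1 = 0  ->  6 a_3 = 4 a_1 = 8  ->  a_3 = 4/3
  x^2: 12 a_4 - 9 a_2 = 0  ->  12 a_4 = 9 a_2 = -27  ->  a_4 = -9/4
Truncated series: y(x) = -2 + 2 x - 3 x^2 + (4/3) x^3 - (9/4) x^4 + O(x^5).

a_0 = -2; a_1 = 2; a_2 = -3; a_3 = 4/3; a_4 = -9/4


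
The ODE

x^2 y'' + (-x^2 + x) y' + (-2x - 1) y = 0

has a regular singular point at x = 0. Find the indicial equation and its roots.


Divide by x^2 to reach normal form y'' + P_1(x) y' + P_2(x) y = 0 with P_1(x) = -1 + 1/x and P_2(x) = -2/x - 1/x^2.
x = 0 is a singular point because the y'-coefficient -1 + 1/x has a pole at x = 0 and the y-coefficient -2/x - 1/x^2 has a pole at x = 0.
It is a regular singular point because x P_1(x) = p(x) = 1 - x and x^2 P_2(x) = q(x) = -2x - 1 are polynomials, hence analytic at x = 0.
p(0) = 1,  q(0) = -1.
Indicial equation: r(r-1) + p(0) r + q(0) = 0, i.e. r^2 + (p(0) - 1) r + q(0) = 0, i.e. r^2 - 1 = 0.
Discriminant: (0)^2 - 4(-1) = 4, so r = (0 ± 2)/2.
Solving: r_1 = 1, r_2 = -1.

indicial: r^2 - 1 = 0; roots r_1 = 1, r_2 = -1


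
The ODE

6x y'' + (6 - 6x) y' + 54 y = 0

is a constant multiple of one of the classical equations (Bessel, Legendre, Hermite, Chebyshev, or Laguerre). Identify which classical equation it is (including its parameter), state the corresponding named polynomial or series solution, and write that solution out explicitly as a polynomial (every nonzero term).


All three coefficients share the factor 6; dividing through by 6 gives  x y'' + (1 - x) y' + 9 y = 0.
This matches the Laguerre equation x y'' + (1 - x) y' + n y = 0 with n = 9; the polynomial solution is L_9(x).
With y = sum_k a_k x^k, matching x^k gives (k+1)k a_{k+1} + (k+1) a_{k+1} - k a_k + n a_k = 0, i.e. (k+1)^2 a_{k+1} = (k - n) a_k = (k - 9) a_k. The right side vanishes at k = 9, so the series terminates at degree 9.
Standard normalization L_n(0) = 1 gives a_0 = 1. Work upward with a_{k+1} = (k - 9) a_k / (k+1)^2:
  a_1 = (0 - 9)(1) / 1^2 = -9/1 = -9
  a_2 = (1 - 9)(-9) / 2^2 = 72/4 = 18
  a_3 = (2 - 9)(18) / 3^2 = -126/9 = -14
  a_4 = (3 - 9)(-14) / 4^2 = 84/16 = 21/4
  a_5 = (4 - 9)(21/4) / 5^2 = (-105/4)/25 = -21/20
  a_6 = (5 - 9)(-21/20) / 6^2 = (21/5)/36 = 7/60
  a_7 = (6 - 9)(7/60) / 7^2 = (-7/20)/49 = -1/140
  a_8 = (7 - 9)(-1/140) / 8^2 = (1/70)/64 = 1/4480
  a_9 = (8 - 9)(1/4480) / 9^2 = (-1/4480)/81 = -1/362880
Hence L_9(x) = -x^9/362880 + x^8/4480 - x^7/140 + 7 x^6/60 - 21 x^5/20 + 21 x^4/4 - 14 x^3 + 18 x^2 - 9 x + 1.

L_9(x); series = -x^9/362880 + x^8/4480 - x^7/140 + 7 x^6/60 - 21 x^5/20 + 21 x^4/4 - 14 x^3 + 18 x^2 - 9 x + 1


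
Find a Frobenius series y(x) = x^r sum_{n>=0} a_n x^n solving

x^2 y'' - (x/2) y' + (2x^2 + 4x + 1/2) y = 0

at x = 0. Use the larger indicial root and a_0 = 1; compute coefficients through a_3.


Write in Frobenius form y'' + (p(x)/x) y' + (q(x)/x^2) y = 0:
  p(x) = -1/2,  q(x) = 2x^2 + 4x + 1/2.
Indicial equation: r(r-1) + (-1/2) r + (1/2) = 0 -> roots r_1 = 1, r_2 = 1/2.
Take r = r_1 = 1. Let y(x) = x^r sum_{n>=0} a_n x^n with a_0 = 1.
Substitute y = x^r sum a_n x^n and match x^{r+n}. The recurrence is
  D(n) a_n + 4 a_{n-1} + 2 a_{n-2} = 0,  where D(n) = (r+n)(r+n-1) + (-1/2)(r+n) + (1/2).
  a_n = [-4 a_{n-1} - 2 a_{n-2}] / D(n).
Since the indicial polynomial factors as (r - r_1)(r - r_2), D(n) = (r_1 + n - r_1)(r_1 + n - r_2) = n(n + 1/2).
Evaluating step by step (a_0 = 1):
  n = 1: D(1) = 1(1 + 1/2) = 3/2; numerator = -4(1) = -4; a_1 = (-4)/(3/2) = -8/3
  n = 2: D(2) = 2(2 + 1/2) = 5; numerator = -4(-8/3) - 2(1) = 26/3; a_2 = (26/3)/(5) = 26/15
  n = 3: D(3) = 3(3 + 1/2) = 21/2; numerator = -4(26/15) - 2(-8/3) = -8/5; a_3 = (-8/5)/(21/2) = -16/105

r = 1; a_0 = 1; a_1 = -8/3; a_2 = 26/15; a_3 = -16/105


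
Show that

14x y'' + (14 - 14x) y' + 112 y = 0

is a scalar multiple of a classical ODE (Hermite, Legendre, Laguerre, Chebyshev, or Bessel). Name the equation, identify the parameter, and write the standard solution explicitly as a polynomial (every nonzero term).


All three coefficients share the factor 14; dividing through by 14 gives  x y'' + (1 - x) y' + 8 y = 0.
This matches the Laguerre equation x y'' + (1 - x) y' + n y = 0 with n = 8; the polynomial solution is L_8(x).
With y = sum_k a_k x^k, matching x^k gives (k+1)k a_{k+1} + (k+1) a_{k+1} - k a_k + n a_k = 0, i.e. (k+1)^2 a_{k+1} = (k - n) a_k = (k - 8) a_k. The right side vanishes at k = 8, so the series terminates at degree 8.
Standard normalization L_n(0) = 1 gives a_0 = 1. Work upward with a_{k+1} = (k - 8) a_k / (k+1)^2:
  a_1 = (0 - 8)(1) / 1^2 = -8/1 = -8
  a_2 = (1 - 8)(-8) / 2^2 = 56/4 = 14
  a_3 = (2 - 8)(14) / 3^2 = -84/9 = -28/3
  a_4 = (3 - 8)(-28/3) / 4^2 = (140/3)/16 = 35/12
  a_5 = (4 - 8)(35/12) / 5^2 = (-35/3)/25 = -7/15
  a_6 = (5 - 8)(-7/15) / 6^2 = (7/5)/36 = 7/180
  a_7 = (6 - 8)(7/180) / 7^2 = (-7/90)/49 = -1/630
  a_8 = (7 - 8)(-1/630) / 8^2 = (1/630)/64 = 1/40320
Hence L_8(x) = x^8/40320 - x^7/630 + 7 x^6/180 - 7 x^5/15 + 35 x^4/12 - 28 x^3/3 + 14 x^2 - 8 x + 1.

L_8(x); series = x^8/40320 - x^7/630 + 7 x^6/180 - 7 x^5/15 + 35 x^4/12 - 28 x^3/3 + 14 x^2 - 8 x + 1


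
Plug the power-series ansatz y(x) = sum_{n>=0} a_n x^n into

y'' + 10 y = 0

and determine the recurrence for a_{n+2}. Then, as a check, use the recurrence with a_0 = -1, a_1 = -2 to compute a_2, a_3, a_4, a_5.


Substitute y = sum_n a_n x^n into y'' + (const) y = 0.
y''(x) = sum_{n>=0} (n+2)(n+1) a_{n+2} x^n.
The ODE becomes sum_n [(n+2)(n+1) a_{n+2} + 10 a_n] x^n = 0.
Setting each coefficient to zero gives the recurrence:
  (n+2)(n+1) a_{n+2} + 10 a_n = 0,
  a_{n+2} = -10 / ((n+1)(n+2)) a_n.

Check with a_0 = -1, a_1 = -2 (apply the recurrence for n = 0, 1, 2, 3): a_0 = -1, a_1 = -2, a_2 = 5, a_3 = 10/3, a_4 = -25/6, a_5 = -5/3.

a_{n+2} = -10/((n+1)(n+2)) * a_n; check: a_0 = -1, a_1 = -2, a_2 = 5, a_3 = 10/3, a_4 = -25/6, a_5 = -5/3


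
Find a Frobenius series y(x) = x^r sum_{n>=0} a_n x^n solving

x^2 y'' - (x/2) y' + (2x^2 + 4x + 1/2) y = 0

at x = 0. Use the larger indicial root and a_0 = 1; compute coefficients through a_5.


Write in Frobenius form y'' + (p(x)/x) y' + (q(x)/x^2) y = 0:
  p(x) = -1/2,  q(x) = 2x^2 + 4x + 1/2.
Indicial equation: r(r-1) + (-1/2) r + (1/2) = 0 -> roots r_1 = 1, r_2 = 1/2.
Take r = r_1 = 1. Let y(x) = x^r sum_{n>=0} a_n x^n with a_0 = 1.
Substitute y = x^r sum a_n x^n and match x^{r+n}. The recurrence is
  D(n) a_n + 4 a_{n-1} + 2 a_{n-2} = 0,  where D(n) = (r+n)(r+n-1) + (-1/2)(r+n) + (1/2).
  a_n = [-4 a_{n-1} - 2 a_{n-2}] / D(n).
Since the indicial polynomial factors as (r - r_1)(r - r_2), D(n) = (r_1 + n - r_1)(r_1 + n - r_2) = n(n + 1/2).
Evaluating step by step (a_0 = 1):
  n = 1: D(1) = 1(1 + 1/2) = 3/2; numerator = -4(1) = -4; a_1 = (-4)/(3/2) = -8/3
  n = 2: D(2) = 2(2 + 1/2) = 5; numerator = -4(-8/3) - 2(1) = 26/3; a_2 = (26/3)/(5) = 26/15
  n = 3: D(3) = 3(3 + 1/2) = 21/2; numerator = -4(26/15) - 2(-8/3) = -8/5; a_3 = (-8/5)/(21/2) = -16/105
  n = 4: D(4) = 4(4 + 1/2) = 18; numerator = -4(-16/105) - 2(26/15) = -20/7; a_4 = (-20/7)/(18) = -10/63
  n = 5: D(5) = 5(5 + 1/2) = 55/2; numerator = -4(-10/63) - 2(-16/105) = 296/315; a_5 = (296/315)/(55/2) = 592/17325

r = 1; a_0 = 1; a_1 = -8/3; a_2 = 26/15; a_3 = -16/105; a_4 = -10/63; a_5 = 592/17325


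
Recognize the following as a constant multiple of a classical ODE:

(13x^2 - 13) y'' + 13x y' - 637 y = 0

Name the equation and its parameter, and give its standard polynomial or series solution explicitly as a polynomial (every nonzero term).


All three coefficients share the factor -13; dividing through by -13 gives  (1 - x^2) y'' - x y' + 49 y = 0.
This matches the Chebyshev equation (1 - x^2) y'' - x y' + n^2 y = 0 (note the -x y' term, not -2x y') with n^2 = 49, so n = 7; the polynomial solution is T_7(x).
With y = sum_k a_k x^k, matching x^k gives (k+2)(k+1) a_{k+2} = (k^2 - n^2) a_k = (k - 7)(k + 7) a_k. The right side vanishes at k = 7, so the series with the parity of 7 terminates at degree 7.
Standard normalization: leading coefficient of T_n is 2^(n-1), so a_7 = 2^6 = 64. Work downward with a_k = (k+1)(k+2) a_{k+2} / ((k - 7)(k + 7)):
  a_5 = (6)(7)(64) / ((5 - 7)(5 + 7)) = 2688/(-24) = -112
  a_3 = (4)(5)(-112) / ((3 - 7)(3 + 7)) = -2240/(-40) = 56
  a_1 = (2)(3)(56) / ((1 - 7)(1 + 7)) = 336/(-48) = -7
Hence T_7(x) = 64 x^7 - 112 x^5 + 56 x^3 - 7 x.

T_7(x); series = 64 x^7 - 112 x^5 + 56 x^3 - 7 x


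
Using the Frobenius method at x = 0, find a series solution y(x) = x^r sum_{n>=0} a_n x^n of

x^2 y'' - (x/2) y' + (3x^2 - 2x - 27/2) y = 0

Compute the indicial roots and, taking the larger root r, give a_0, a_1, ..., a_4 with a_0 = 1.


Write in Frobenius form y'' + (p(x)/x) y' + (q(x)/x^2) y = 0:
  p(x) = -1/2,  q(x) = 3x^2 - 2x - 27/2.
Indicial equation: r(r-1) + (-1/2) r + (-27/2) = 0 -> roots r_1 = 9/2, r_2 = -3.
Take r = r_1 = 9/2. Let y(x) = x^r sum_{n>=0} a_n x^n with a_0 = 1.
Substitute y = x^r sum a_n x^n and match x^{r+n}. The recurrence is
  D(n) a_n - 2 a_{n-1} + 3 a_{n-2} = 0,  where D(n) = (r+n)(r+n-1) + (-1/2)(r+n) + (-27/2).
  a_n = [2 a_{n-1} - 3 a_{n-2}] / D(n).
Since the indicial polynomial factors as (r - r_1)(r - r_2), D(n) = (r_1 + n - r_1)(r_1 + n - r_2) = n(n + 15/2).
Evaluating step by step (a_0 = 1):
  n = 1: D(1) = 1(1 + 15/2) = 17/2; numerator = 2(1) = 2; a_1 = (2)/(17/2) = 4/17
  n = 2: D(2) = 2(2 + 15/2) = 19; numerator = 2(4/17) - 3(1) = -43/17; a_2 = (-43/17)/(19) = -43/323
  n = 3: D(3) = 3(3 + 15/2) = 63/2; numerator = 2(-43/323) - 3(4/17) = -314/323; a_3 = (-314/323)/(63/2) = -628/20349
  n = 4: D(4) = 4(4 + 15/2) = 46; numerator = 2(-628/20349) - 3(-43/323) = 6871/20349; a_4 = (6871/20349)/(46) = 6871/936054

r = 9/2; a_0 = 1; a_1 = 4/17; a_2 = -43/323; a_3 = -628/20349; a_4 = 6871/936054


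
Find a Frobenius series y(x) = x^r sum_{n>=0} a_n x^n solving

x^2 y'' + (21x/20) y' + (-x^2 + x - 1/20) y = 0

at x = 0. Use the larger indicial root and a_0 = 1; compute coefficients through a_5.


Write in Frobenius form y'' + (p(x)/x) y' + (q(x)/x^2) y = 0:
  p(x) = 21/20,  q(x) = -x^2 + x - 1/20.
Indicial equation: r(r-1) + (21/20) r + (-1/20) = 0 -> roots r_1 = 1/5, r_2 = -1/4.
Take r = r_1 = 1/5. Let y(x) = x^r sum_{n>=0} a_n x^n with a_0 = 1.
Substitute y = x^r sum a_n x^n and match x^{r+n}. The recurrence is
  D(n) a_n + 1 a_{n-1} - 1 a_{n-2} = 0,  where D(n) = (r+n)(r+n-1) + (21/20)(r+n) + (-1/20).
  a_n = [-1 a_{n-1} + 1 a_{n-2}] / D(n).
Since the indicial polynomial factors as (r - r_1)(r - r_2), D(n) = (r_1 + n - r_1)(r_1 + n - r_2) = n(n + 9/20).
Evaluating step by step (a_0 = 1):
  n = 1: D(1) = 1(1 + 9/20) = 29/20; numerator = -1(1) = -1; a_1 = (-1)/(29/20) = -20/29
  n = 2: D(2) = 2(2 + 9/20) = 49/10; numerator = -1(-20/29) + 1(1) = 49/29; a_2 = (49/29)/(49/10) = 10/29
  n = 3: D(3) = 3(3 + 9/20) = 207/20; numerator = -1(10/29) + 1(-20/29) = -30/29; a_3 = (-30/29)/(207/20) = -200/2001
  n = 4: D(4) = 4(4 + 9/20) = 89/5; numerator = -1(-200/2001) + 1(10/29) = 890/2001; a_4 = (890/2001)/(89/5) = 50/2001
  n = 5: D(5) = 5(5 + 9/20) = 109/4; numerator = -1(50/2001) + 1(-200/2001) = -250/2001; a_5 = (-250/2001)/(109/4) = -1000/218109

r = 1/5; a_0 = 1; a_1 = -20/29; a_2 = 10/29; a_3 = -200/2001; a_4 = 50/2001; a_5 = -1000/218109


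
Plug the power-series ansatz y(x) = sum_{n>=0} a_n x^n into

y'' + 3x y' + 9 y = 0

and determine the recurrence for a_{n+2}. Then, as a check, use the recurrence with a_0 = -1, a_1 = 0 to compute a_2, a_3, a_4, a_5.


Substitute y = sum_n a_n x^n.
y''(x) has coefficient (n+2)(n+1) a_{n+2} at x^n;
3 x y'(x) has coefficient 3 n a_n at x^n (shift);
9 y(x) has coefficient 9 a_n at x^n.
Matching x^n: (n+2)(n+1) a_{n+2} + (3n + 9) a_n = 0.
Thus a_{n+2} = (-3n - 9) / ((n+1)(n+2)) * a_n.

Check with a_0 = -1, a_1 = 0 (apply the recurrence for n = 0, 1, 2, 3): a_0 = -1, a_1 = 0, a_2 = 9/2, a_3 = 0, a_4 = -45/8, a_5 = 0.

a_(n+2) = (-3n - 9) / ((n+1)(n+2)) * a_n; check: a_0 = -1, a_1 = 0, a_2 = 9/2, a_3 = 0, a_4 = -45/8, a_5 = 0


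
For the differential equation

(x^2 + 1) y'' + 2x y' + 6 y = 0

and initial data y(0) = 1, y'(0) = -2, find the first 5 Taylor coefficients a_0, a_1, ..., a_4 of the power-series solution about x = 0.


Ansatz: y(x) = sum_{n>=0} a_n x^n, so y'(x) = sum_{n>=1} n a_n x^(n-1) and y''(x) = sum_{n>=2} n(n-1) a_n x^(n-2).
Substitute into P(x) y'' + Q(x) y' + R(x) y = 0 with P(x) = x^2 + 1, Q(x) = 2x, R(x) = 6, and match powers of x.
Initial conditions: a_0 = 1, a_1 = -2.
Setting the coefficient of each power of x to zero and solving order by order (substituting the coefficients already found):
  x^0: 2 a_2 + 6 a_0 = 0  ->  2 a_2 = -6 a_0 = -6  ->  a_2 = -3
  x^1: 6 a_3 + 8 a_1 = 0  ->  6 a_3 = -8 a_1 = 16  ->  a_3 = 8/3
  x^2: 12 a_4 + 12 a_2 = 0  ->  12 a_4 = -12 a_2 = 36  ->  a_4 = 3
Truncated series: y(x) = 1 - 2 x - 3 x^2 + (8/3) x^3 + 3 x^4 + O(x^5).

a_0 = 1; a_1 = -2; a_2 = -3; a_3 = 8/3; a_4 = 3


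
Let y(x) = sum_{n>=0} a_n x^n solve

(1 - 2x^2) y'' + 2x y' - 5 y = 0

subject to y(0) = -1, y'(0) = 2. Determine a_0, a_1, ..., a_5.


Ansatz: y(x) = sum_{n>=0} a_n x^n, so y'(x) = sum_{n>=1} n a_n x^(n-1) and y''(x) = sum_{n>=2} n(n-1) a_n x^(n-2).
Substitute into P(x) y'' + Q(x) y' + R(x) y = 0 with P(x) = 1 - 2x^2, Q(x) = 2x, R(x) = -5, and match powers of x.
Initial conditions: a_0 = -1, a_1 = 2.
Setting the coefficient of each power of x to zero and solving order by order (substituting the coefficients already found):
  x^0: 2 a_2 - 5 a_0 = 0  ->  2 a_2 = 5 a_0 = -5  ->  a_2 = -5/2
  x^1: 6 a_3 - 3 a_1 = 0  ->  6 a_3 = 3 a_1 = 6  ->  a_3 = 1
  x^2: 12 a_4 - 5 a_2 = 0  ->  12 a_4 = 5 a_2 = -25/2  ->  a_4 = -25/24
  x^3: 20 a_5 - 11 a_3 = 0  ->  20 a_5 = 11 a_3 = 11  ->  a_5 = 11/20
Truncated series: y(x) = -1 + 2 x - (5/2) x^2 + x^3 - (25/24) x^4 + (11/20) x^5 + O(x^6).

a_0 = -1; a_1 = 2; a_2 = -5/2; a_3 = 1; a_4 = -25/24; a_5 = 11/20


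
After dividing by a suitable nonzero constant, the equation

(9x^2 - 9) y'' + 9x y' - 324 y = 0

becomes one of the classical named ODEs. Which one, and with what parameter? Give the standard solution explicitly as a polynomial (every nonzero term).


All three coefficients share the factor -9; dividing through by -9 gives  (1 - x^2) y'' - x y' + 36 y = 0.
This matches the Chebyshev equation (1 - x^2) y'' - x y' + n^2 y = 0 (note the -x y' term, not -2x y') with n^2 = 36, so n = 6; the polynomial solution is T_6(x).
With y = sum_k a_k x^k, matching x^k gives (k+2)(k+1) a_{k+2} = (k^2 - n^2) a_k = (k - 6)(k + 6) a_k. The right side vanishes at k = 6, so the series with the parity of 6 terminates at degree 6.
Standard normalization: leading coefficient of T_n is 2^(n-1), so a_6 = 2^5 = 32. Work downward with a_k = (k+1)(k+2) a_{k+2} / ((k - 6)(k + 6)):
  a_4 = (5)(6)(32) / ((4 - 6)(4 + 6)) = 960/(-20) = -48
  a_2 = (3)(4)(-48) / ((2 - 6)(2 + 6)) = -576/(-32) = 18
  a_0 = (1)(2)(18) / ((0 - 6)(0 + 6)) = 36/(-36) = -1
Hence T_6(x) = 32 x^6 - 48 x^4 + 18 x^2 - 1.

T_6(x); series = 32 x^6 - 48 x^4 + 18 x^2 - 1


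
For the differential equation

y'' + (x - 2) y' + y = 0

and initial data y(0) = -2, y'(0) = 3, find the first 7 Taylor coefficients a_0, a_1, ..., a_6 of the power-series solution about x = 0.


Ansatz: y(x) = sum_{n>=0} a_n x^n, so y'(x) = sum_{n>=1} n a_n x^(n-1) and y''(x) = sum_{n>=2} n(n-1) a_n x^(n-2).
Substitute into P(x) y'' + Q(x) y' + R(x) y = 0 with P(x) = 1, Q(x) = x - 2, R(x) = 1, and match powers of x.
Initial conditions: a_0 = -2, a_1 = 3.
Setting the coefficient of each power of x to zero and solving order by order (substituting the coefficients already found):
  x^0: 2 a_2 - 2 a_1 + a_0 = 0  ->  2 a_2 = 2 a_1 - a_0 = 8  ->  a_2 = 4
  x^1: 6 a_3 - 4 a_2 + 2 a_1 = 0  ->  6 a_3 = 4 a_2 - 2 a_1 = 10  ->  a_3 = 5/3
  x^2: 12 a_4 - 6 a_3 + 3 a_2 = 0  ->  12 a_4 = 6 a_3 - 3 a_2 = -2  ->  a_4 = -1/6
  x^3: 20 a_5 - 8 a_4 + 4 a_3 = 0  ->  20 a_5 = 8 a_4 - 4 a_3 = -8  ->  a_5 = -2/5
  x^4: 30 a_6 - 10 a_5 + 5 a_4 = 0  ->  30 a_6 = 10 a_5 - 5 a_4 = -19/6  ->  a_6 = -19/180
Truncated series: y(x) = -2 + 3 x + 4 x^2 + (5/3) x^3 - (1/6) x^4 - (2/5) x^5 - (19/180) x^6 + O(x^7).

a_0 = -2; a_1 = 3; a_2 = 4; a_3 = 5/3; a_4 = -1/6; a_5 = -2/5; a_6 = -19/180


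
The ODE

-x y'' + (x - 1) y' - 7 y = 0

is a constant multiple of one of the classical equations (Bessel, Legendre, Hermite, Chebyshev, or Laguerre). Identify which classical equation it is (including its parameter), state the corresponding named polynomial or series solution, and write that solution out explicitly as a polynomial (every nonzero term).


All three coefficients share the factor -1; dividing through by -1 gives  x y'' + (1 - x) y' + 7 y = 0.
This matches the Laguerre equation x y'' + (1 - x) y' + n y = 0 with n = 7; the polynomial solution is L_7(x).
With y = sum_k a_k x^k, matching x^k gives (k+1)k a_{k+1} + (k+1) a_{k+1} - k a_k + n a_k = 0, i.e. (k+1)^2 a_{k+1} = (k - n) a_k = (k - 7) a_k. The right side vanishes at k = 7, so the series terminates at degree 7.
Standard normalization L_n(0) = 1 gives a_0 = 1. Work upward with a_{k+1} = (k - 7) a_k / (k+1)^2:
  a_1 = (0 - 7)(1) / 1^2 = -7/1 = -7
  a_2 = (1 - 7)(-7) / 2^2 = 42/4 = 21/2
  a_3 = (2 - 7)(21/2) / 3^2 = (-105/2)/9 = -35/6
  a_4 = (3 - 7)(-35/6) / 4^2 = (70/3)/16 = 35/24
  a_5 = (4 - 7)(35/24) / 5^2 = (-35/8)/25 = -7/40
  a_6 = (5 - 7)(-7/40) / 6^2 = (7/20)/36 = 7/720
  a_7 = (6 - 7)(7/720) / 7^2 = (-7/720)/49 = -1/5040
Hence L_7(x) = -x^7/5040 + 7 x^6/720 - 7 x^5/40 + 35 x^4/24 - 35 x^3/6 + 21 x^2/2 - 7 x + 1.

L_7(x); series = -x^7/5040 + 7 x^6/720 - 7 x^5/40 + 35 x^4/24 - 35 x^3/6 + 21 x^2/2 - 7 x + 1


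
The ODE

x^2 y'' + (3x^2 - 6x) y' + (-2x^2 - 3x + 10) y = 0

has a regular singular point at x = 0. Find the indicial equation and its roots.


Divide by x^2 to reach normal form y'' + P_1(x) y' + P_2(x) y = 0 with P_1(x) = 3 - 6/x and P_2(x) = -2 - 3/x + 10/x^2.
x = 0 is a singular point because the y'-coefficient 3 - 6/x has a pole at x = 0 and the y-coefficient -2 - 3/x + 10/x^2 has a pole at x = 0.
It is a regular singular point because x P_1(x) = p(x) = 3x - 6 and x^2 P_2(x) = q(x) = -2x^2 - 3x + 10 are polynomials, hence analytic at x = 0.
p(0) = -6,  q(0) = 10.
Indicial equation: r(r-1) + p(0) r + q(0) = 0, i.e. r^2 + (p(0) - 1) r + q(0) = 0, i.e. r^2 - 7 r + 10 = 0.
Discriminant: (-7)^2 - 4(10) = 9, so r = (7 ± 3)/2.
Solving: r_1 = 5, r_2 = 2.

indicial: r^2 - 7 r + 10 = 0; roots r_1 = 5, r_2 = 2


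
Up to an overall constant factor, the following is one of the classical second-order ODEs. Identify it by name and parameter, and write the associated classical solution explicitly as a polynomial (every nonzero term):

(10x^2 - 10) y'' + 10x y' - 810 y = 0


All three coefficients share the factor -10; dividing through by -10 gives  (1 - x^2) y'' - x y' + 81 y = 0.
This matches the Chebyshev equation (1 - x^2) y'' - x y' + n^2 y = 0 (note the -x y' term, not -2x y') with n^2 = 81, so n = 9; the polynomial solution is T_9(x).
With y = sum_k a_k x^k, matching x^k gives (k+2)(k+1) a_{k+2} = (k^2 - n^2) a_k = (k - 9)(k + 9) a_k. The right side vanishes at k = 9, so the series with the parity of 9 terminates at degree 9.
Standard normalization: leading coefficient of T_n is 2^(n-1), so a_9 = 2^8 = 256. Work downward with a_k = (k+1)(k+2) a_{k+2} / ((k - 9)(k + 9)):
  a_7 = (8)(9)(256) / ((7 - 9)(7 + 9)) = 18432/(-32) = -576
  a_5 = (6)(7)(-576) / ((5 - 9)(5 + 9)) = -24192/(-56) = 432
  a_3 = (4)(5)(432) / ((3 - 9)(3 + 9)) = 8640/(-72) = -120
  a_1 = (2)(3)(-120) / ((1 - 9)(1 + 9)) = -720/(-80) = 9
Hence T_9(x) = 256 x^9 - 576 x^7 + 432 x^5 - 120 x^3 + 9 x.

T_9(x); series = 256 x^9 - 576 x^7 + 432 x^5 - 120 x^3 + 9 x


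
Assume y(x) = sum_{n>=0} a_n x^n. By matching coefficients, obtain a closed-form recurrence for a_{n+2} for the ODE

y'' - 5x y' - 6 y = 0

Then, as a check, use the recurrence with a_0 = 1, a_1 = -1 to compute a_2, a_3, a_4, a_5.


Substitute y = sum_n a_n x^n.
y''(x) has coefficient (n+2)(n+1) a_{n+2} at x^n;
-5 x y'(x) has coefficient -5 n a_n at x^n (shift);
-6 y(x) has coefficient -6 a_n at x^n.
Matching x^n: (n+2)(n+1) a_{n+2} + (-5n - 6) a_n = 0.
Thus a_{n+2} = (5n + 6) / ((n+1)(n+2)) * a_n.

Check with a_0 = 1, a_1 = -1 (apply the recurrence for n = 0, 1, 2, 3): a_0 = 1, a_1 = -1, a_2 = 3, a_3 = -11/6, a_4 = 4, a_5 = -77/40.

a_(n+2) = (5n + 6) / ((n+1)(n+2)) * a_n; check: a_0 = 1, a_1 = -1, a_2 = 3, a_3 = -11/6, a_4 = 4, a_5 = -77/40


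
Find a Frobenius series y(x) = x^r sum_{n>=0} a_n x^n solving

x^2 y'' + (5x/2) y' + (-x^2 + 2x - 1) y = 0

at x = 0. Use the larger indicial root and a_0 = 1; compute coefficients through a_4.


Write in Frobenius form y'' + (p(x)/x) y' + (q(x)/x^2) y = 0:
  p(x) = 5/2,  q(x) = -x^2 + 2x - 1.
Indicial equation: r(r-1) + (5/2) r + (-1) = 0 -> roots r_1 = 1/2, r_2 = -2.
Take r = r_1 = 1/2. Let y(x) = x^r sum_{n>=0} a_n x^n with a_0 = 1.
Substitute y = x^r sum a_n x^n and match x^{r+n}. The recurrence is
  D(n) a_n + 2 a_{n-1} - 1 a_{n-2} = 0,  where D(n) = (r+n)(r+n-1) + (5/2)(r+n) + (-1).
  a_n = [-2 a_{n-1} + 1 a_{n-2}] / D(n).
Since the indicial polynomial factors as (r - r_1)(r - r_2), D(n) = (r_1 + n - r_1)(r_1 + n - r_2) = n(n + 5/2).
Evaluating step by step (a_0 = 1):
  n = 1: D(1) = 1(1 + 5/2) = 7/2; numerator = -2(1) = -2; a_1 = (-2)/(7/2) = -4/7
  n = 2: D(2) = 2(2 + 5/2) = 9; numerator = -2(-4/7) + 1(1) = 15/7; a_2 = (15/7)/(9) = 5/21
  n = 3: D(3) = 3(3 + 5/2) = 33/2; numerator = -2(5/21) + 1(-4/7) = -22/21; a_3 = (-22/21)/(33/2) = -4/63
  n = 4: D(4) = 4(4 + 5/2) = 26; numerator = -2(-4/63) + 1(5/21) = 23/63; a_4 = (23/63)/(26) = 23/1638

r = 1/2; a_0 = 1; a_1 = -4/7; a_2 = 5/21; a_3 = -4/63; a_4 = 23/1638


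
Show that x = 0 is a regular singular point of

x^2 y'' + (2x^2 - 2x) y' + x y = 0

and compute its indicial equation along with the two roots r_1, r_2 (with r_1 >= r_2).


Divide by x^2 to reach normal form y'' + P_1(x) y' + P_2(x) y = 0 with P_1(x) = 2 - 2/x and P_2(x) = 1/x.
x = 0 is a singular point because the y'-coefficient 2 - 2/x has a pole at x = 0 and the y-coefficient 1/x has a pole at x = 0.
It is a regular singular point because x P_1(x) = p(x) = 2x - 2 and x^2 P_2(x) = q(x) = x are polynomials, hence analytic at x = 0.
p(0) = -2,  q(0) = 0.
Indicial equation: r(r-1) + p(0) r + q(0) = 0, i.e. r^2 + (p(0) - 1) r + q(0) = 0, i.e. r^2 - 3 r = 0.
Discriminant: (-3)^2 - 4(0) = 9, so r = (3 ± 3)/2.
Solving: r_1 = 3, r_2 = 0.

indicial: r^2 - 3 r = 0; roots r_1 = 3, r_2 = 0


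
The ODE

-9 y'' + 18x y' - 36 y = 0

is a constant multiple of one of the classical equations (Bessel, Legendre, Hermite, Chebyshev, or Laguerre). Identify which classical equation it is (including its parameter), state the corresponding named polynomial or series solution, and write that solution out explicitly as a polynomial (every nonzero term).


All three coefficients share the factor -9; dividing through by -9 gives  y'' - 2x y' + 4 y = 0.
This matches the Hermite equation y'' - 2x y' + 2n y = 0 with 2n = 4, so n = 2; the polynomial solution is H_2(x).
With y = sum_k a_k x^k, matching x^k gives (k+2)(k+1) a_{k+2} = 2(k - n) a_k = 2(k - 2) a_k. The right side vanishes at k = 2, so the series with the parity of 2 terminates at degree 2.
Standard normalization: leading coefficient of H_n is 2^n, so a_2 = 2^2 = 4. Work downward with a_k = (k+1)(k+2) a_{k+2} / (2(k - n)):
  a_0 = (1)(2)(4) / (2(0 - 2)) = 8/(-4) = -2
Hence H_2(x) = 4 x^2 - 2.

H_2(x); series = 4 x^2 - 2


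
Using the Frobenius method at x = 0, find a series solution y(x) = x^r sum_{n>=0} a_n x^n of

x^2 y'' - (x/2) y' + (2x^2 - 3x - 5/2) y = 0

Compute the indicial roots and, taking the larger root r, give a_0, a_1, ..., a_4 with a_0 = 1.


Write in Frobenius form y'' + (p(x)/x) y' + (q(x)/x^2) y = 0:
  p(x) = -1/2,  q(x) = 2x^2 - 3x - 5/2.
Indicial equation: r(r-1) + (-1/2) r + (-5/2) = 0 -> roots r_1 = 5/2, r_2 = -1.
Take r = r_1 = 5/2. Let y(x) = x^r sum_{n>=0} a_n x^n with a_0 = 1.
Substitute y = x^r sum a_n x^n and match x^{r+n}. The recurrence is
  D(n) a_n - 3 a_{n-1} + 2 a_{n-2} = 0,  where D(n) = (r+n)(r+n-1) + (-1/2)(r+n) + (-5/2).
  a_n = [3 a_{n-1} - 2 a_{n-2}] / D(n).
Since the indicial polynomial factors as (r - r_1)(r - r_2), D(n) = (r_1 + n - r_1)(r_1 + n - r_2) = n(n + 7/2).
Evaluating step by step (a_0 = 1):
  n = 1: D(1) = 1(1 + 7/2) = 9/2; numerator = 3(1) = 3; a_1 = (3)/(9/2) = 2/3
  n = 2: D(2) = 2(2 + 7/2) = 11; numerator = 3(2/3) - 2(1) = 0; a_2 = (0)/(11) = 0
  n = 3: D(3) = 3(3 + 7/2) = 39/2; numerator = 3(0) - 2(2/3) = -4/3; a_3 = (-4/3)/(39/2) = -8/117
  n = 4: D(4) = 4(4 + 7/2) = 30; numerator = 3(-8/117) - 2(0) = -8/39; a_4 = (-8/39)/(30) = -4/585

r = 5/2; a_0 = 1; a_1 = 2/3; a_2 = 0; a_3 = -8/117; a_4 = -4/585


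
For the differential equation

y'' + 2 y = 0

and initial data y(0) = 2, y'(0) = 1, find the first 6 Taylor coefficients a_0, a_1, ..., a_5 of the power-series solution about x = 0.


Ansatz: y(x) = sum_{n>=0} a_n x^n, so y'(x) = sum_{n>=1} n a_n x^(n-1) and y''(x) = sum_{n>=2} n(n-1) a_n x^(n-2).
Substitute into P(x) y'' + Q(x) y' + R(x) y = 0 with P(x) = 1, Q(x) = 0, R(x) = 2, and match powers of x.
Initial conditions: a_0 = 2, a_1 = 1.
Setting the coefficient of each power of x to zero and solving order by order (substituting the coefficients already found):
  x^0: 2 a_2 + 2 a_0 = 0  ->  2 a_2 = -2 a_0 = -4  ->  a_2 = -2
  x^1: 6 a_3 + 2 a_1 = 0  ->  6 a_3 = -2 a_1 = -2  ->  a_3 = -1/3
  x^2: 12 a_4 + 2 a_2 = 0  ->  12 a_4 = -2 a_2 = 4  ->  a_4 = 1/3
  x^3: 20 a_5 + 2 a_3 = 0  ->  20 a_5 = -2 a_3 = 2/3  ->  a_5 = 1/30
Truncated series: y(x) = 2 + x - 2 x^2 - (1/3) x^3 + (1/3) x^4 + (1/30) x^5 + O(x^6).

a_0 = 2; a_1 = 1; a_2 = -2; a_3 = -1/3; a_4 = 1/3; a_5 = 1/30


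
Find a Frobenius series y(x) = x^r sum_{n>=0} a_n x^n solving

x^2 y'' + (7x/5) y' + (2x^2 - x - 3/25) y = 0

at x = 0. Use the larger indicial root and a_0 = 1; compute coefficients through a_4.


Write in Frobenius form y'' + (p(x)/x) y' + (q(x)/x^2) y = 0:
  p(x) = 7/5,  q(x) = 2x^2 - x - 3/25.
Indicial equation: r(r-1) + (7/5) r + (-3/25) = 0 -> roots r_1 = 1/5, r_2 = -3/5.
Take r = r_1 = 1/5. Let y(x) = x^r sum_{n>=0} a_n x^n with a_0 = 1.
Substitute y = x^r sum a_n x^n and match x^{r+n}. The recurrence is
  D(n) a_n - 1 a_{n-1} + 2 a_{n-2} = 0,  where D(n) = (r+n)(r+n-1) + (7/5)(r+n) + (-3/25).
  a_n = [1 a_{n-1} - 2 a_{n-2}] / D(n).
Since the indicial polynomial factors as (r - r_1)(r - r_2), D(n) = (r_1 + n - r_1)(r_1 + n - r_2) = n(n + 4/5).
Evaluating step by step (a_0 = 1):
  n = 1: D(1) = 1(1 + 4/5) = 9/5; numerator = 1(1) = 1; a_1 = (1)/(9/5) = 5/9
  n = 2: D(2) = 2(2 + 4/5) = 28/5; numerator = 1(5/9) - 2(1) = -13/9; a_2 = (-13/9)/(28/5) = -65/252
  n = 3: D(3) = 3(3 + 4/5) = 57/5; numerator = 1(-65/252) - 2(5/9) = -115/84; a_3 = (-115/84)/(57/5) = -575/4788
  n = 4: D(4) = 4(4 + 4/5) = 96/5; numerator = 1(-575/4788) - 2(-65/252) = 1895/4788; a_4 = (1895/4788)/(96/5) = 9475/459648

r = 1/5; a_0 = 1; a_1 = 5/9; a_2 = -65/252; a_3 = -575/4788; a_4 = 9475/459648


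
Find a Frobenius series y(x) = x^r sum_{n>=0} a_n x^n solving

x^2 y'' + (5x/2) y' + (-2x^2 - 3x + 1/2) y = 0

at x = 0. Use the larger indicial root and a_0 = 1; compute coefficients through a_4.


Write in Frobenius form y'' + (p(x)/x) y' + (q(x)/x^2) y = 0:
  p(x) = 5/2,  q(x) = -2x^2 - 3x + 1/2.
Indicial equation: r(r-1) + (5/2) r + (1/2) = 0 -> roots r_1 = -1/2, r_2 = -1.
Take r = r_1 = -1/2. Let y(x) = x^r sum_{n>=0} a_n x^n with a_0 = 1.
Substitute y = x^r sum a_n x^n and match x^{r+n}. The recurrence is
  D(n) a_n - 3 a_{n-1} - 2 a_{n-2} = 0,  where D(n) = (r+n)(r+n-1) + (5/2)(r+n) + (1/2).
  a_n = [3 a_{n-1} + 2 a_{n-2}] / D(n).
Since the indicial polynomial factors as (r - r_1)(r - r_2), D(n) = (r_1 + n - r_1)(r_1 + n - r_2) = n(n + 1/2).
Evaluating step by step (a_0 = 1):
  n = 1: D(1) = 1(1 + 1/2) = 3/2; numerator = 3(1) = 3; a_1 = (3)/(3/2) = 2
  n = 2: D(2) = 2(2 + 1/2) = 5; numerator = 3(2) + 2(1) = 8; a_2 = (8)/(5) = 8/5
  n = 3: D(3) = 3(3 + 1/2) = 21/2; numerator = 3(8/5) + 2(2) = 44/5; a_3 = (44/5)/(21/2) = 88/105
  n = 4: D(4) = 4(4 + 1/2) = 18; numerator = 3(88/105) + 2(8/5) = 40/7; a_4 = (40/7)/(18) = 20/63

r = -1/2; a_0 = 1; a_1 = 2; a_2 = 8/5; a_3 = 88/105; a_4 = 20/63


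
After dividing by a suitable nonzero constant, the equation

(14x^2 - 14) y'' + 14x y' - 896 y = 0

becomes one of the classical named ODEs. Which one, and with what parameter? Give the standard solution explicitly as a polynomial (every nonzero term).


All three coefficients share the factor -14; dividing through by -14 gives  (1 - x^2) y'' - x y' + 64 y = 0.
This matches the Chebyshev equation (1 - x^2) y'' - x y' + n^2 y = 0 (note the -x y' term, not -2x y') with n^2 = 64, so n = 8; the polynomial solution is T_8(x).
With y = sum_k a_k x^k, matching x^k gives (k+2)(k+1) a_{k+2} = (k^2 - n^2) a_k = (k - 8)(k + 8) a_k. The right side vanishes at k = 8, so the series with the parity of 8 terminates at degree 8.
Standard normalization: leading coefficient of T_n is 2^(n-1), so a_8 = 2^7 = 128. Work downward with a_k = (k+1)(k+2) a_{k+2} / ((k - 8)(k + 8)):
  a_6 = (7)(8)(128) / ((6 - 8)(6 + 8)) = 7168/(-28) = -256
  a_4 = (5)(6)(-256) / ((4 - 8)(4 + 8)) = -7680/(-48) = 160
  a_2 = (3)(4)(160) / ((2 - 8)(2 + 8)) = 1920/(-60) = -32
  a_0 = (1)(2)(-32) / ((0 - 8)(0 + 8)) = -64/(-64) = 1
Hence T_8(x) = 128 x^8 - 256 x^6 + 160 x^4 - 32 x^2 + 1.

T_8(x); series = 128 x^8 - 256 x^6 + 160 x^4 - 32 x^2 + 1


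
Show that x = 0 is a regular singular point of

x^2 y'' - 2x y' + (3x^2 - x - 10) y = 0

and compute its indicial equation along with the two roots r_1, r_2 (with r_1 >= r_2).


Divide by x^2 to reach normal form y'' + P_1(x) y' + P_2(x) y = 0 with P_1(x) = -2/x and P_2(x) = 3 - 1/x - 10/x^2.
x = 0 is a singular point because the y'-coefficient -2/x has a pole at x = 0 and the y-coefficient 3 - 1/x - 10/x^2 has a pole at x = 0.
It is a regular singular point because x P_1(x) = p(x) = -2 and x^2 P_2(x) = q(x) = 3x^2 - x - 10 are polynomials, hence analytic at x = 0.
p(0) = -2,  q(0) = -10.
Indicial equation: r(r-1) + p(0) r + q(0) = 0, i.e. r^2 + (p(0) - 1) r + q(0) = 0, i.e. r^2 - 3 r - 10 = 0.
Discriminant: (-3)^2 - 4(-10) = 49, so r = (3 ± 7)/2.
Solving: r_1 = 5, r_2 = -2.

indicial: r^2 - 3 r - 10 = 0; roots r_1 = 5, r_2 = -2


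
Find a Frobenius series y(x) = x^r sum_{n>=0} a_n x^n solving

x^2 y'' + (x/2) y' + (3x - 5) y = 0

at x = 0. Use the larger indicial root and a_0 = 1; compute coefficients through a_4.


Write in Frobenius form y'' + (p(x)/x) y' + (q(x)/x^2) y = 0:
  p(x) = 1/2,  q(x) = 3x - 5.
Indicial equation: r(r-1) + (1/2) r + (-5) = 0 -> roots r_1 = 5/2, r_2 = -2.
Take r = r_1 = 5/2. Let y(x) = x^r sum_{n>=0} a_n x^n with a_0 = 1.
Substitute y = x^r sum a_n x^n and match x^{r+n}. The recurrence is
  D(n) a_n + 3 a_{n-1} = 0,  where D(n) = (r+n)(r+n-1) + (1/2)(r+n) + (-5).
  a_n = -3 / D(n) * a_{n-1}.
Since the indicial polynomial factors as (r - r_1)(r - r_2), D(n) = (r_1 + n - r_1)(r_1 + n - r_2) = n(n + 9/2).
Evaluating step by step (a_0 = 1):
  n = 1: D(1) = 1(1 + 9/2) = 11/2; numerator = -3(1) = -3; a_1 = (-3)/(11/2) = -6/11
  n = 2: D(2) = 2(2 + 9/2) = 13; numerator = -3(-6/11) = 18/11; a_2 = (18/11)/(13) = 18/143
  n = 3: D(3) = 3(3 + 9/2) = 45/2; numerator = -3(18/143) = -54/143; a_3 = (-54/143)/(45/2) = -12/715
  n = 4: D(4) = 4(4 + 9/2) = 34; numerator = -3(-12/715) = 36/715; a_4 = (36/715)/(34) = 18/12155

r = 5/2; a_0 = 1; a_1 = -6/11; a_2 = 18/143; a_3 = -12/715; a_4 = 18/12155


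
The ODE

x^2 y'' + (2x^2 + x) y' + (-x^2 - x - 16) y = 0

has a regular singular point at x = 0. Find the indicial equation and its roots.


Divide by x^2 to reach normal form y'' + P_1(x) y' + P_2(x) y = 0 with P_1(x) = 2 + 1/x and P_2(x) = -1 - 1/x - 16/x^2.
x = 0 is a singular point because the y'-coefficient 2 + 1/x has a pole at x = 0 and the y-coefficient -1 - 1/x - 16/x^2 has a pole at x = 0.
It is a regular singular point because x P_1(x) = p(x) = 2x + 1 and x^2 P_2(x) = q(x) = -x^2 - x - 16 are polynomials, hence analytic at x = 0.
p(0) = 1,  q(0) = -16.
Indicial equation: r(r-1) + p(0) r + q(0) = 0, i.e. r^2 + (p(0) - 1) r + q(0) = 0, i.e. r^2 - 16 = 0.
Discriminant: (0)^2 - 4(-16) = 64, so r = (0 ± 8)/2.
Solving: r_1 = 4, r_2 = -4.

indicial: r^2 - 16 = 0; roots r_1 = 4, r_2 = -4


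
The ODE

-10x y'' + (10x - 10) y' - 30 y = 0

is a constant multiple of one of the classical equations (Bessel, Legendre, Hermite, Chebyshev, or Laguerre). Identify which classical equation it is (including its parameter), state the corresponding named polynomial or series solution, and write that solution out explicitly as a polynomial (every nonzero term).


All three coefficients share the factor -10; dividing through by -10 gives  x y'' + (1 - x) y' + 3 y = 0.
This matches the Laguerre equation x y'' + (1 - x) y' + n y = 0 with n = 3; the polynomial solution is L_3(x).
With y = sum_k a_k x^k, matching x^k gives (k+1)k a_{k+1} + (k+1) a_{k+1} - k a_k + n a_k = 0, i.e. (k+1)^2 a_{k+1} = (k - n) a_k = (k - 3) a_k. The right side vanishes at k = 3, so the series terminates at degree 3.
Standard normalization L_n(0) = 1 gives a_0 = 1. Work upward with a_{k+1} = (k - 3) a_k / (k+1)^2:
  a_1 = (0 - 3)(1) / 1^2 = -3/1 = -3
  a_2 = (1 - 3)(-3) / 2^2 = 6/4 = 3/2
  a_3 = (2 - 3)(3/2) / 3^2 = (-3/2)/9 = -1/6
Hence L_3(x) = -x^3/6 + 3 x^2/2 - 3 x + 1.

L_3(x); series = -x^3/6 + 3 x^2/2 - 3 x + 1


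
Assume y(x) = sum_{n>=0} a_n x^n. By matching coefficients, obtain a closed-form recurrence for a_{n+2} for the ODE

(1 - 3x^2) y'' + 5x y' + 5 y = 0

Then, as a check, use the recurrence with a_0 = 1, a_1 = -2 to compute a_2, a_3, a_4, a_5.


Substitute y = sum_n a_n x^n.
(1 - 3 x^2) y'' contributes (n+2)(n+1) a_{n+2} - 3 n(n-1) a_n at x^n.
5 x y'(x) contributes 5 n a_n at x^n.
5 y(x) contributes 5 a_n at x^n.
Matching x^n: (n+2)(n+1) a_{n+2} + (-3 n(n-1) + 5 n + 5) a_n = 0.
Thus a_{n+2} = (3 n(n-1) - 5 n - 5) / ((n+1)(n+2)) * a_n.

Check with a_0 = 1, a_1 = -2 (apply the recurrence for n = 0, 1, 2, 3): a_0 = 1, a_1 = -2, a_2 = -5/2, a_3 = 10/3, a_4 = 15/8, a_5 = -1/3.

a_(n+2) = (3 n(n-1) - 5 n - 5) / ((n+1)(n+2)) * a_n; check: a_0 = 1, a_1 = -2, a_2 = -5/2, a_3 = 10/3, a_4 = 15/8, a_5 = -1/3
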